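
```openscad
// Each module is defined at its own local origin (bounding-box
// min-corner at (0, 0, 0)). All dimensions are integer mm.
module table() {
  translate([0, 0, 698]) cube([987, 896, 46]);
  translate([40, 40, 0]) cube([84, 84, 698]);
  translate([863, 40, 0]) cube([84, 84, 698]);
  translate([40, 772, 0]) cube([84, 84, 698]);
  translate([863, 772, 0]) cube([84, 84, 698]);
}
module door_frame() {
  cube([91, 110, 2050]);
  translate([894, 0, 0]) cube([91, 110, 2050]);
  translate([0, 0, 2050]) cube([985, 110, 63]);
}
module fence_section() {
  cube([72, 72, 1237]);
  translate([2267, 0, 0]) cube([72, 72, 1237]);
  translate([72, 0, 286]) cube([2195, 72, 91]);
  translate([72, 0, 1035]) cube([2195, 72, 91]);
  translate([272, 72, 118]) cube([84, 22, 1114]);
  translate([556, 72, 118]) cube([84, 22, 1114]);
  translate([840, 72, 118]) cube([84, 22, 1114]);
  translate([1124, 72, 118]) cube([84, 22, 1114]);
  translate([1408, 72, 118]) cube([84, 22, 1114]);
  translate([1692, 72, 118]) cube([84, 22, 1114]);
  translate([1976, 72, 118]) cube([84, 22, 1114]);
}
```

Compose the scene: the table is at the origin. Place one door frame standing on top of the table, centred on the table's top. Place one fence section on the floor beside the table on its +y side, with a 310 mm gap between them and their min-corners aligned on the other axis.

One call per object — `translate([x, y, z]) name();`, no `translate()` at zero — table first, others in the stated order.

table();
translate([1, 393, 744]) door_frame();
translate([0, 1206, 0]) fence_section();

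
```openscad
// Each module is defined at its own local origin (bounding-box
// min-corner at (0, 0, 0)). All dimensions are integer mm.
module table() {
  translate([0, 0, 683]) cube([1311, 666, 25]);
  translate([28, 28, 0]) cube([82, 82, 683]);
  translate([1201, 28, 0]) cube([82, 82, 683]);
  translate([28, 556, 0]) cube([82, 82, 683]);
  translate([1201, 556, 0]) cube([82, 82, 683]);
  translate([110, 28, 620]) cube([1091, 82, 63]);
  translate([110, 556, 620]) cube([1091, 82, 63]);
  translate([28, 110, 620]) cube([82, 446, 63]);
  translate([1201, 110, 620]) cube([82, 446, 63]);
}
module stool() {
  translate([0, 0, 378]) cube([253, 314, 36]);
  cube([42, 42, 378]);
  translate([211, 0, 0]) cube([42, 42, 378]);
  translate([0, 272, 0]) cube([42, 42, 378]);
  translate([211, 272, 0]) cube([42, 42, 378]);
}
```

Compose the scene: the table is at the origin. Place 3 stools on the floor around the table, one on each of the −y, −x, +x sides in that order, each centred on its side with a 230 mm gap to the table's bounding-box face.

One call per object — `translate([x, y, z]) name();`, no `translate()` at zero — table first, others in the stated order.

table();
translate([529, -544, 0]) stool();
translate([-483, 176, 0]) stool();
translate([1541, 176, 0]) stool();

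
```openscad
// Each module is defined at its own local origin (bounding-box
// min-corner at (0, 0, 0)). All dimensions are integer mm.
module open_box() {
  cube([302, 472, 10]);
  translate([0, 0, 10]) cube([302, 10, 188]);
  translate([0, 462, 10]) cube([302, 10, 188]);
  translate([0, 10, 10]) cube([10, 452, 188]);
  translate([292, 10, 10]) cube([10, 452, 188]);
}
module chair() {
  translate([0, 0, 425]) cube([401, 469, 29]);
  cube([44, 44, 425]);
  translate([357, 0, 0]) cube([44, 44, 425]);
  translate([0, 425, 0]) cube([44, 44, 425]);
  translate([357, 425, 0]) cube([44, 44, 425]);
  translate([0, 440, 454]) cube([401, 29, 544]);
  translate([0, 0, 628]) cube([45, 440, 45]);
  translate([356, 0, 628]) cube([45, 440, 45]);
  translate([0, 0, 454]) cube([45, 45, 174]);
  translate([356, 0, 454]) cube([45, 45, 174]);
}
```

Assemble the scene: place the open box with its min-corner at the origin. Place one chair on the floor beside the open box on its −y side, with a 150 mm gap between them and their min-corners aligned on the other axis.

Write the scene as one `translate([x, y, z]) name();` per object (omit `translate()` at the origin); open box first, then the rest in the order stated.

open_box();
translate([0, -619, 0]) chair();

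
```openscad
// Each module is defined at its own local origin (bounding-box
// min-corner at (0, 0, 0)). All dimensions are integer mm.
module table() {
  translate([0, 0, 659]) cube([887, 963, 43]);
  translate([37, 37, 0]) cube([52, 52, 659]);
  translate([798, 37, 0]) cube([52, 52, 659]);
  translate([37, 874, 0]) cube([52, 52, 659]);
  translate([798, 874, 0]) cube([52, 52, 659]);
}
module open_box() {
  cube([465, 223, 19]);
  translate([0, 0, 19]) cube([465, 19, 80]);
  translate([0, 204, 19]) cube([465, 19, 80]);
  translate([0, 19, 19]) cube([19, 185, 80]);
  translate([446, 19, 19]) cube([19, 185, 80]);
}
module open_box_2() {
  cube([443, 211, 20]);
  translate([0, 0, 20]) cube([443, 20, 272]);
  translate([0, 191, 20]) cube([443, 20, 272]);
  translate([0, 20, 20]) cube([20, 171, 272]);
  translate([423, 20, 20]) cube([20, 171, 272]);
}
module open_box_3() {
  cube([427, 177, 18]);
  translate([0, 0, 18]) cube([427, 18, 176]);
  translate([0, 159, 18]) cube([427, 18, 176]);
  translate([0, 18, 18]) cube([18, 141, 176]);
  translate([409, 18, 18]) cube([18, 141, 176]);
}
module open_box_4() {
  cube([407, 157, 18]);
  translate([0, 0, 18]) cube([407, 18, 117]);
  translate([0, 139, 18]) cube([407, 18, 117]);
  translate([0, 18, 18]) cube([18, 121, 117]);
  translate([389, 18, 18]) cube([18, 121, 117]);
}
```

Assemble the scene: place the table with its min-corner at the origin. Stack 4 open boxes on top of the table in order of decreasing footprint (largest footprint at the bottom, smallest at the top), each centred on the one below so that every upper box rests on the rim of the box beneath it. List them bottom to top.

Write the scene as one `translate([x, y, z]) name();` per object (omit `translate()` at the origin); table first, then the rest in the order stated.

table();
translate([211, 370, 702]) open_box();
translate([222, 376, 801]) open_box_2();
translate([230, 393, 1093]) open_box_3();
translate([240, 403, 1287]) open_box_4();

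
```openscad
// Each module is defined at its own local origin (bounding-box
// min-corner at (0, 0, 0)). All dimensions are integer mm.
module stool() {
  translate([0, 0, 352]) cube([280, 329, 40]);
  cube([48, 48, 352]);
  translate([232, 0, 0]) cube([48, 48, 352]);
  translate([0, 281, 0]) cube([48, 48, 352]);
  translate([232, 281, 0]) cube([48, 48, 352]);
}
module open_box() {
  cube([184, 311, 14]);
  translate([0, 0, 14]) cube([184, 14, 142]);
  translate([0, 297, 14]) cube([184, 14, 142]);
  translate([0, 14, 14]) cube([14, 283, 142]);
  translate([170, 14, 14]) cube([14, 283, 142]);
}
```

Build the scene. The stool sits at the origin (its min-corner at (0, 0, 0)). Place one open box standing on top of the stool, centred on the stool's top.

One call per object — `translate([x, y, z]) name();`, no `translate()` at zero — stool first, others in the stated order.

stool();
translate([48, 9, 392]) open_box();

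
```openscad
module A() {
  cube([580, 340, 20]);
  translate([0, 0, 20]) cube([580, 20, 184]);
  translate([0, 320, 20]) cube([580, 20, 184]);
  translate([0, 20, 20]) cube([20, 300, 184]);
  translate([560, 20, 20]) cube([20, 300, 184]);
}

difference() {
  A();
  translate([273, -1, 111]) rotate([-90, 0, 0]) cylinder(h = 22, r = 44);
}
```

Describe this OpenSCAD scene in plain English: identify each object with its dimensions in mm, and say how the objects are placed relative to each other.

A is an open-topped rectangular box: outside dimensions 580×340×204 mm, with a uniform wall and base thickness of 20 mm. The base is a full 580×340 slab on the floor; four walls sit on top of the base. The front and back walls (the −y and +y sides) span the full width; the two side walls fit between them.

The open box has a circular hole of radius 44 mm through its front wall, centred at (x = 273, z = 111).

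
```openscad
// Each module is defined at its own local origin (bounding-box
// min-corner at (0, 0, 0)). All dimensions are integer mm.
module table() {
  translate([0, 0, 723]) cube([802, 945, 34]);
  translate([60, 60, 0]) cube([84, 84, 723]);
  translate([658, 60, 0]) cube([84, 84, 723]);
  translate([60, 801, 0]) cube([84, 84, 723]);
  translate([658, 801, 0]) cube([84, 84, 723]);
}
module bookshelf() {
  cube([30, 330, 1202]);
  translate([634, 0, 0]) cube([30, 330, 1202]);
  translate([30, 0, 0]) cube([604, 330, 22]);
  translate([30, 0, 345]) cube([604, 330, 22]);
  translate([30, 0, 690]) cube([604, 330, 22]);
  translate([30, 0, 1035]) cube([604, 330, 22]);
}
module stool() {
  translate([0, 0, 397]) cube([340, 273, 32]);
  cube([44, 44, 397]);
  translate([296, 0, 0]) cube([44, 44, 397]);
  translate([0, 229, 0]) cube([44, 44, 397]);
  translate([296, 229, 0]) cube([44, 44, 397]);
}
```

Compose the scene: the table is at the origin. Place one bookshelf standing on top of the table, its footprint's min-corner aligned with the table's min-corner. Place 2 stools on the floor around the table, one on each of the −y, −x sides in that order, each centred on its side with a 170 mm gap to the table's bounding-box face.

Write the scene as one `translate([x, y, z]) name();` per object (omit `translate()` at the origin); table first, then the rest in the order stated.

table();
translate([0, 0, 757]) bookshelf();
translate([231, -443, 0]) stool();
translate([-510, 336, 0]) stool();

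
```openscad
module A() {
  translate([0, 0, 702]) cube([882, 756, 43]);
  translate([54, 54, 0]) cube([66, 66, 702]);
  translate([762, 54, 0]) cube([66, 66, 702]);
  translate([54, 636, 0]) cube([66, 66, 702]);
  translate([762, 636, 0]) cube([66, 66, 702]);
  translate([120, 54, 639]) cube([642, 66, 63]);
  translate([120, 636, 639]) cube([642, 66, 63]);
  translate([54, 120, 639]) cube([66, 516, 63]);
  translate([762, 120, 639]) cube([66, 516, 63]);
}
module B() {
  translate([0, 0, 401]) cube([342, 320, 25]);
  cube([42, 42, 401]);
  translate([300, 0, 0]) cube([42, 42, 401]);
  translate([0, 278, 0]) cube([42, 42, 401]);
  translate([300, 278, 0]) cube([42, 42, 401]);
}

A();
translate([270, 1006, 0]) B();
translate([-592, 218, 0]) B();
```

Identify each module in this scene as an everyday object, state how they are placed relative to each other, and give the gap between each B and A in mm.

A is a table. B is a stool. Two stools sit around the table at the +y, −x sides. The gap between each stool and the table is 250 mm.

Each stool's nearest face is 250 mm from the table's bounding box.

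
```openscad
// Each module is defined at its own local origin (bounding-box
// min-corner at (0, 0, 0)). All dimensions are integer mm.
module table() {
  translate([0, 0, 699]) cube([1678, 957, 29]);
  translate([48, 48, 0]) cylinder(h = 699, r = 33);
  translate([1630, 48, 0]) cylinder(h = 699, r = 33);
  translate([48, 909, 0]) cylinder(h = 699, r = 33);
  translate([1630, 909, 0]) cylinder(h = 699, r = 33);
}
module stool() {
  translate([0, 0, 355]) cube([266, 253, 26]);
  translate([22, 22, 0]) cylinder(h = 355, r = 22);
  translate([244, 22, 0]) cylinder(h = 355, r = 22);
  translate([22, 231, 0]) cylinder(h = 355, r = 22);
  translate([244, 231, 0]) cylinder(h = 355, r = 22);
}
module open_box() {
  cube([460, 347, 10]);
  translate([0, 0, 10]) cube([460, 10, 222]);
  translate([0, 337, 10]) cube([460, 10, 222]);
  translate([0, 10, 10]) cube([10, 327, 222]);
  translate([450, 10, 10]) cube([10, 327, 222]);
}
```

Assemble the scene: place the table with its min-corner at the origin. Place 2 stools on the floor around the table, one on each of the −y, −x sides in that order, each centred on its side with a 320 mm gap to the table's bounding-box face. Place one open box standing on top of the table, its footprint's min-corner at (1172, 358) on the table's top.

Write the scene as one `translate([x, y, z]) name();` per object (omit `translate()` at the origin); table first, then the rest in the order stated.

table();
translate([706, -573, 0]) stool();
translate([-586, 352, 0]) stool();
translate([1172, 358, 728]) open_box();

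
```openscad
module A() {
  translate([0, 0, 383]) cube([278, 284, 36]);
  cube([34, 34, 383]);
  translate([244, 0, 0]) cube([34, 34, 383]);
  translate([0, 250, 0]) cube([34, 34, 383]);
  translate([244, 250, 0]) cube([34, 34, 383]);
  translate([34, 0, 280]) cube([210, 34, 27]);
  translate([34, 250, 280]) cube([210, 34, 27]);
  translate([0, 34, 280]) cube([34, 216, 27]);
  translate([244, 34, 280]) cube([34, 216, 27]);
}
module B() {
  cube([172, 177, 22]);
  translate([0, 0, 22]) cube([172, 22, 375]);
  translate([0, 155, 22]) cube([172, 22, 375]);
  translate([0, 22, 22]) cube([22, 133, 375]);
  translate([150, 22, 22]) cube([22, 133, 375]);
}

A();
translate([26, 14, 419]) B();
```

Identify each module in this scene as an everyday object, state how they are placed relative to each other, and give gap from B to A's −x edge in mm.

A is a stool. B is an open box. The open box is on top of the stool. The gap from the open box to the stool's −x edge is 26 mm.

The open box's min-x is at 26; the stool's min-x is 0; gap = 26 mm.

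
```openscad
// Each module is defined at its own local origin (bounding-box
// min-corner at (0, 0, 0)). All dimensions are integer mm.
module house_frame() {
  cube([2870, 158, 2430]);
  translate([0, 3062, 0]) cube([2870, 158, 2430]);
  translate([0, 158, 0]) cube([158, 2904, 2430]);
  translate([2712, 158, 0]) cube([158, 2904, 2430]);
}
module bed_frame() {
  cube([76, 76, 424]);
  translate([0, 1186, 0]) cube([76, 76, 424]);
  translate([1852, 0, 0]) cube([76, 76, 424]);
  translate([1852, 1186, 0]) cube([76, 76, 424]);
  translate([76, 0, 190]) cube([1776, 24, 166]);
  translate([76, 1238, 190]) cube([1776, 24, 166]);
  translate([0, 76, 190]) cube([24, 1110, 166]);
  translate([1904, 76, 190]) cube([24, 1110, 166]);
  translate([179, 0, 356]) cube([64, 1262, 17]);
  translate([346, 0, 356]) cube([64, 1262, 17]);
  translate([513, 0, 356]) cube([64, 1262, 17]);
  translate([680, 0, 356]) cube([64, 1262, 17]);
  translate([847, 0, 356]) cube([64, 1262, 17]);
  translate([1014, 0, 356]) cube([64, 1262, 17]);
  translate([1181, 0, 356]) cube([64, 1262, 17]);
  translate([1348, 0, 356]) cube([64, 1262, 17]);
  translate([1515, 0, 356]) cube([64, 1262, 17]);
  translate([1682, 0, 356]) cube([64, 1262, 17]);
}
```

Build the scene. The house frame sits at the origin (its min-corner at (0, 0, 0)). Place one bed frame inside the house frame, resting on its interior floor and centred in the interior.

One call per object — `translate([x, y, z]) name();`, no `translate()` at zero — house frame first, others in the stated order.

house_frame();
translate([471, 979, 0]) bed_frame();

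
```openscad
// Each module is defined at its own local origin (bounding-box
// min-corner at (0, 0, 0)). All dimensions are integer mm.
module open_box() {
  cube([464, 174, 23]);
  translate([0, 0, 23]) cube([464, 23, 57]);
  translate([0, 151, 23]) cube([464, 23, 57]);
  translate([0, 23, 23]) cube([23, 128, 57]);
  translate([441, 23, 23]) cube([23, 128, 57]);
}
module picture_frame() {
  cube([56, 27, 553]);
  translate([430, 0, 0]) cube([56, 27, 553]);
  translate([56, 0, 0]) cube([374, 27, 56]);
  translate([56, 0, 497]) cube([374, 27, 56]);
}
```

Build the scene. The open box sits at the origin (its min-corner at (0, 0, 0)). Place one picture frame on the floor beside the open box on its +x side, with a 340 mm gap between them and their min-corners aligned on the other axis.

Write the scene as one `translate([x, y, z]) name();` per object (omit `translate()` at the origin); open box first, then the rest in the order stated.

open_box();
translate([804, 0, 0]) picture_frame();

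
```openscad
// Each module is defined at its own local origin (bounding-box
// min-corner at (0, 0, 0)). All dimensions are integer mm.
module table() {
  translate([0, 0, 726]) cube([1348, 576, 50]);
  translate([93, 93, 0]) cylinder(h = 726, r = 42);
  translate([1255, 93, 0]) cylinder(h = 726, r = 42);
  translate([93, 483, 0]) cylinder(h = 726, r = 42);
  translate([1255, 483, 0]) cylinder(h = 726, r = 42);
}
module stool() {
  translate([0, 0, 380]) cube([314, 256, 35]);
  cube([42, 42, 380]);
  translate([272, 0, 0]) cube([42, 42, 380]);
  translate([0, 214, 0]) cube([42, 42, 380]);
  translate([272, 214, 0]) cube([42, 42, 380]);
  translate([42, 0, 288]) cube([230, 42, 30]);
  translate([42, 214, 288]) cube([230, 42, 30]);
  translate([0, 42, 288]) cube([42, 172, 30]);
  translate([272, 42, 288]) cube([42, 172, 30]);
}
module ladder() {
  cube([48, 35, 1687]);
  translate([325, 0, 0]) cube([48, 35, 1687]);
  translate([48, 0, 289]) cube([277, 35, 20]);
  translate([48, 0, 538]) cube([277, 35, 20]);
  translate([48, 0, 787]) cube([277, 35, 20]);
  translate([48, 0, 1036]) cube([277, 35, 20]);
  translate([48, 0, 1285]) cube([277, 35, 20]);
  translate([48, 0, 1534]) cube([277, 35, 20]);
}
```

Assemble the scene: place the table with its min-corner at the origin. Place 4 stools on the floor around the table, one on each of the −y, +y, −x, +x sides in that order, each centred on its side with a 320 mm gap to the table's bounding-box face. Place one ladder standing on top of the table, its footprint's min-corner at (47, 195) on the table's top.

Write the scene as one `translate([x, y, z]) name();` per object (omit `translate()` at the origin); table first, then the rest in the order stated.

table();
translate([517, -576, 0]) stool();
translate([517, 896, 0]) stool();
translate([-634, 160, 0]) stool();
translate([1668, 160, 0]) stool();
translate([47, 195, 776]) ladder();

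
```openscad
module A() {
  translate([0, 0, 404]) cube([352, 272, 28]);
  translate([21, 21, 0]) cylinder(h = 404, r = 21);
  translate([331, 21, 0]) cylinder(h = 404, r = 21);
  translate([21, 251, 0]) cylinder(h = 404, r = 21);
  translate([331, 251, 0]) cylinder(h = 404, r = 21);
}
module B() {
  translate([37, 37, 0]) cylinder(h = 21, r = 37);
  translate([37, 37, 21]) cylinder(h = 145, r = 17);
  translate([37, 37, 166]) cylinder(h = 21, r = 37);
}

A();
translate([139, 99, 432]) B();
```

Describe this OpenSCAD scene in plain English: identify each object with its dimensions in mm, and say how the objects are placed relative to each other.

A is a four-legged stool. The seat is a 352×272×28 mm slab whose top surface is at z = 432 mm; four round legs, each 42 mm in diameter, run from the floor (z = 0) to the underside of the seat, each leg's axis is inset half a diameter from the nearest pair of seat edges (so the leg's bounding box is flush with the corner).

B is a spool: two coaxial disc flanges of radius 37 mm and thickness 21 mm, joined by a core cylinder of radius 17 mm and height 145 mm. The lower flange rests on z = 0 and the three cylinders share a vertical axis.

The spool is on top of the stool, centred.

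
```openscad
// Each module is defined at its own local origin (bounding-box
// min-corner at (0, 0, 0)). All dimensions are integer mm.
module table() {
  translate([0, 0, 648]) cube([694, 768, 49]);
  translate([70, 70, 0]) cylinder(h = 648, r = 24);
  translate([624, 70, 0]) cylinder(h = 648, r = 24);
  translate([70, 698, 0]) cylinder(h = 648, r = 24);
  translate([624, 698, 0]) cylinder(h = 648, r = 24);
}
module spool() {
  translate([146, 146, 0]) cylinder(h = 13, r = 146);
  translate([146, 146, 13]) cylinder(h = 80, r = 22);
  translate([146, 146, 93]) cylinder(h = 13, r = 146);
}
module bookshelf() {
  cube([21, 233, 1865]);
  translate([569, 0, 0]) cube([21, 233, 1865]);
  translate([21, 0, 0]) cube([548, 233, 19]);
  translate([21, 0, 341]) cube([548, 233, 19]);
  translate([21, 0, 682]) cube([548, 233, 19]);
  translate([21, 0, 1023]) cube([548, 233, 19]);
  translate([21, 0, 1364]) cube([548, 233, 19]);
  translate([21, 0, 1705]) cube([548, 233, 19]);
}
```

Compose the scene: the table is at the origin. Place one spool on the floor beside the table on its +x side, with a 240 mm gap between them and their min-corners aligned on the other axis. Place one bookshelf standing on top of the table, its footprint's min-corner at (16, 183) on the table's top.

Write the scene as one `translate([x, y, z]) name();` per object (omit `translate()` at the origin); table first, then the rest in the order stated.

table();
translate([934, 0, 0]) spool();
translate([16, 183, 697]) bookshelf();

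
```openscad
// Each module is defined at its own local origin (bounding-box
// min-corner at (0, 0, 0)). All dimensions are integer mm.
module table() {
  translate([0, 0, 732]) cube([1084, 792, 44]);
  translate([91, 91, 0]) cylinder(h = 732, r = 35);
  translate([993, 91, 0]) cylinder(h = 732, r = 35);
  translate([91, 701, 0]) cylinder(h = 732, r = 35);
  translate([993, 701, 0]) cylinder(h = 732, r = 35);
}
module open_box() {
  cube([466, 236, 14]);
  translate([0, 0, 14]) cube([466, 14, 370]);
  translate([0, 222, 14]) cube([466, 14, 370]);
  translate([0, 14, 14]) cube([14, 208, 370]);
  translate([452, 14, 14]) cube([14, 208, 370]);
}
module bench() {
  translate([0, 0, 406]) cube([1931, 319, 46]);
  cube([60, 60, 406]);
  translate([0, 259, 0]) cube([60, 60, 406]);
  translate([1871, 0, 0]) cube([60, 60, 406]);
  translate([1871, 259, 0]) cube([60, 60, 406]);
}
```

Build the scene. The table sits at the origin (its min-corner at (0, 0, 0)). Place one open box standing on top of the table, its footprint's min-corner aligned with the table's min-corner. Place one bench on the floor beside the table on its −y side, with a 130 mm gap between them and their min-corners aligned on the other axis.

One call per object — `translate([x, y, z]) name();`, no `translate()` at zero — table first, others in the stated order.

table();
translate([0, 0, 776]) open_box();
translate([0, -449, 0]) bench();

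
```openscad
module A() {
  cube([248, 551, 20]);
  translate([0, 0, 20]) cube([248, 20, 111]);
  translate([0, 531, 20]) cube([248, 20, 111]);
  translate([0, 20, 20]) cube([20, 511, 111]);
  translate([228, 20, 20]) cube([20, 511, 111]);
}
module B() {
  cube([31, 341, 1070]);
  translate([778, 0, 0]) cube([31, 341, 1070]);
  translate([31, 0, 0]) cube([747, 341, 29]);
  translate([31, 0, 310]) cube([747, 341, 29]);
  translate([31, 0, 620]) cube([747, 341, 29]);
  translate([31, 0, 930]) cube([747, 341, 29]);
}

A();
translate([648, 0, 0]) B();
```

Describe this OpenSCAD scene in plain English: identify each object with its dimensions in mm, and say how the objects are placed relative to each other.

A is an open storage box with external size 248×551×131 mm and wall thickness 20 mm (the base is also 20 mm thick). The base covers the whole footprint; the four walls stand on the base, with the y-facing walls full-width and the x-facing walls fitting between their inner faces.

B is a bookshelf 809 mm wide overall, 341 mm deep and 1070 mm tall. The two sides are 31 mm thick vertical panels. 4 horizontal shelves of 29 mm thickness span between the inner faces of the sides; the lowest shelf sits on the floor and shelves are stacked with a clear vertical gap of 281 mm between each pair.

The bookshelf is on the floor beside the open box on its +x side.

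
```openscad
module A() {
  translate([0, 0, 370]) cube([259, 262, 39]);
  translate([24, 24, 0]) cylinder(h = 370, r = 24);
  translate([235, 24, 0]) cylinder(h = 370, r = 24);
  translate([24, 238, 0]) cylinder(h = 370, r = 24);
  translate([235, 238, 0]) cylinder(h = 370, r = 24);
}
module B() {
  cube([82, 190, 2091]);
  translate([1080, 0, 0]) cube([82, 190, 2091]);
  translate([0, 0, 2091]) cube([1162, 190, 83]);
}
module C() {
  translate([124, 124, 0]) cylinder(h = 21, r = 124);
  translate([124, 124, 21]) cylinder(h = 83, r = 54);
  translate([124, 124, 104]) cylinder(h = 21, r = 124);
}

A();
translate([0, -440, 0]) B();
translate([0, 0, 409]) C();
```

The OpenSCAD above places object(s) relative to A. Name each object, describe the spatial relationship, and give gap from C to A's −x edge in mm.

The spool's min-x is at 0; the stool's min-x is 0; gap = 0 mm.

A is a stool. B is a door frame. C is a spool. The door frame is on the floor beside the stool on its −y side. The spool is on top of the stool. The gap from the spool to the stool's −x edge is 0 mm.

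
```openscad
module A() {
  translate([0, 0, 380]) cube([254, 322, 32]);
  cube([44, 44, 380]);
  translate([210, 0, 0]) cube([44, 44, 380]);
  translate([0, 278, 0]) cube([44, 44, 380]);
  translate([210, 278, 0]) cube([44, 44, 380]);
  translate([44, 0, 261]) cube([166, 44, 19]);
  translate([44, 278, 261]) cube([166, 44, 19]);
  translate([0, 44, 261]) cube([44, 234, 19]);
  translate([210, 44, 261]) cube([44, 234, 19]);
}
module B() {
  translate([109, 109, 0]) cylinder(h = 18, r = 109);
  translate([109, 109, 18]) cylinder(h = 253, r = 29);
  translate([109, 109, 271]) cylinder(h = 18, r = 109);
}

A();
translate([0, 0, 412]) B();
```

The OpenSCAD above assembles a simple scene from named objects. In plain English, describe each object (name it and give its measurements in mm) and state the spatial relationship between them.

A is a four-legged stool. The seat is a 254×322×32 mm slab whose top surface is at z = 412 mm; four square legs, each 44×44 mm in cross-section, run from the floor (z = 0) to the underside of the seat, each flush with a corner of the seat. Four stretchers, 44 mm wide and 19 mm tall, connect adjacent legs with their undersides at z = 261 mm, each running between the inner faces of the legs it joins and aligned with the legs' outer faces on the other axis.

B is a spool: two coaxial disc flanges of radius 109 mm and thickness 18 mm, joined by a core cylinder of radius 29 mm and height 253 mm. The lower flange rests on z = 0 and the three cylinders share a vertical axis.

The spool is on top of the stool.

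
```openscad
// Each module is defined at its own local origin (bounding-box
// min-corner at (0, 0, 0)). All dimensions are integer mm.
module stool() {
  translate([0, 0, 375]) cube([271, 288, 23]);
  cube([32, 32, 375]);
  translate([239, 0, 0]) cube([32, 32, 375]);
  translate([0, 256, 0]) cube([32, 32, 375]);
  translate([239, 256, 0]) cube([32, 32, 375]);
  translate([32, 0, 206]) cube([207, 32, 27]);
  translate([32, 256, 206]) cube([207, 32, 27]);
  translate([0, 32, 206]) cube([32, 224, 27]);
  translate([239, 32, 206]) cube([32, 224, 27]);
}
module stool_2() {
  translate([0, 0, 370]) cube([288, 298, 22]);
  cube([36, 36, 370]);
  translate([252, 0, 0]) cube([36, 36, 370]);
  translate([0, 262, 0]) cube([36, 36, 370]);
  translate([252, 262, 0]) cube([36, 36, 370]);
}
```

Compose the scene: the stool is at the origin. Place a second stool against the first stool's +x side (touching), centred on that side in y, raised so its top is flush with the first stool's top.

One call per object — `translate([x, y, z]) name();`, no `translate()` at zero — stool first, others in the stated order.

stool();
translate([271, -5, 6]) stool_2();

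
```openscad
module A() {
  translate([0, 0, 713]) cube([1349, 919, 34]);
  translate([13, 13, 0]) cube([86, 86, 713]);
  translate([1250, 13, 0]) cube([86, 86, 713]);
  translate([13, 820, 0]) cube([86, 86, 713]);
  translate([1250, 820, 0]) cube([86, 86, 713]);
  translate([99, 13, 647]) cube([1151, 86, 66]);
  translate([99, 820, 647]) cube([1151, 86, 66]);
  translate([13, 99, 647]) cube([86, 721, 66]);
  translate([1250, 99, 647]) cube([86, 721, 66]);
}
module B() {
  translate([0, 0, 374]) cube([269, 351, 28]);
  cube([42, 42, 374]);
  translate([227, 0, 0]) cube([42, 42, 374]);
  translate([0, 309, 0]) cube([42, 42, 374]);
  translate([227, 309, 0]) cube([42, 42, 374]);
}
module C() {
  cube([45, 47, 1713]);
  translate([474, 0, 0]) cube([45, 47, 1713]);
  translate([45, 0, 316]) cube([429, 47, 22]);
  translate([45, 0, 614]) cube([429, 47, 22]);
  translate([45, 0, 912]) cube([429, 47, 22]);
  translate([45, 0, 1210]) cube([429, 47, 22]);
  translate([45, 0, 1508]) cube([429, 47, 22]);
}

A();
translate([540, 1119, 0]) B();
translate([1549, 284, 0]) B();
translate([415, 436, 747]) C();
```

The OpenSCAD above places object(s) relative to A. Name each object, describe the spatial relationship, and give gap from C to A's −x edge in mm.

The ladder's min-x is at 415; the table's min-x is 0; gap = 415 mm.

A is a table. B is a stool. C is a ladder. Two stools sit around the table at the +y, +x sides. The ladder is on top of the table, centred. The gap from the ladder to the table's −x edge is 415 mm.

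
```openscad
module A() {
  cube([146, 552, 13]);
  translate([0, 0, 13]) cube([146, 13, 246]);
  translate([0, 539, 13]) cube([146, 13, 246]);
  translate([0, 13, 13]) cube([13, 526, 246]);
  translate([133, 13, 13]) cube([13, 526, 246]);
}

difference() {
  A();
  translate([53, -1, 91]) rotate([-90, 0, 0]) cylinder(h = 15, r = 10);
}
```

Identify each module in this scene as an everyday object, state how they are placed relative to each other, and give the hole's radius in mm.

The subtracted cylinder has r = 10 mm.

A is an open box. The open box has a circular hole through its front wall. The hole's radius is 10 mm.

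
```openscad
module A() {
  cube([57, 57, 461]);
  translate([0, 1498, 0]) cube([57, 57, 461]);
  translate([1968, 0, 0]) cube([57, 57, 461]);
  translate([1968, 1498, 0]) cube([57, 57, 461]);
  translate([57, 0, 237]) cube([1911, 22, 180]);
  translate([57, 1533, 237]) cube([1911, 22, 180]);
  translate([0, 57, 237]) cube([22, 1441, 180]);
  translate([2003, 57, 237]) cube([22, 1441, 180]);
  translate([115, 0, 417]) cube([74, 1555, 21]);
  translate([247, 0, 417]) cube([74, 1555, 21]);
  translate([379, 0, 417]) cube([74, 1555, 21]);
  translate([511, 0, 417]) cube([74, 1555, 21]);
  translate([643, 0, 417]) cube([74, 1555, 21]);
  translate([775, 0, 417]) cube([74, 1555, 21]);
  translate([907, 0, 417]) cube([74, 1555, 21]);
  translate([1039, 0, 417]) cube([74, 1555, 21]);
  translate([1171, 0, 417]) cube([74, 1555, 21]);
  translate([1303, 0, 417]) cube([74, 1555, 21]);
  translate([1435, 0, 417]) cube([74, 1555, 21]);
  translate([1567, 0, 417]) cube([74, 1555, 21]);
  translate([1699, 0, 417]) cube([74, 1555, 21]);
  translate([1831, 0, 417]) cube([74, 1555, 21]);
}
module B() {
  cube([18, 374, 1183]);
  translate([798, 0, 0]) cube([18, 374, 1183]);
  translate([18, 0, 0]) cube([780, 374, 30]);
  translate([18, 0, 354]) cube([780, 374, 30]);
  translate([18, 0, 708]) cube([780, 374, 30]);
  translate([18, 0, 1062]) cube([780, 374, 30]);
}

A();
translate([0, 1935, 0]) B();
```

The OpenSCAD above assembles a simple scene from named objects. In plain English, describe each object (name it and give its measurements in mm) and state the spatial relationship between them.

A is a bed frame 2025 mm long (x) by 1555 mm wide (y). Four 57×57 mm corner posts, 461 mm tall, at the corners of the footprint. Four rails of 22 mm thickness and 180 mm height run between adjacent posts with their undersides at z = 237 mm, their outer faces flush with the outside of the frame (the two x-running rails run between the posts' inner faces; the two y-running rails run between the posts' inner faces). 14 slats, each 74 mm wide (x) and 21 mm thick, lie across the top of the two x-running rails, running the full 1555 mm width of the frame in y; the slats are evenly spaced along x between the inner faces of the end posts with equal gaps (rounded down to the nearest mm) at the −x end and between each pair — any rounding remainder accumulates at the +x end.

B is a bookshelf 816 mm wide overall, 374 mm deep and 1183 mm tall. The two sides are 18 mm thick vertical panels. 4 horizontal shelves of 30 mm thickness span between the inner faces of the sides; the lowest shelf sits on the floor and shelves are stacked with a clear vertical gap of 324 mm between each pair.

The bookshelf is on the floor beside the bed frame on its +y side.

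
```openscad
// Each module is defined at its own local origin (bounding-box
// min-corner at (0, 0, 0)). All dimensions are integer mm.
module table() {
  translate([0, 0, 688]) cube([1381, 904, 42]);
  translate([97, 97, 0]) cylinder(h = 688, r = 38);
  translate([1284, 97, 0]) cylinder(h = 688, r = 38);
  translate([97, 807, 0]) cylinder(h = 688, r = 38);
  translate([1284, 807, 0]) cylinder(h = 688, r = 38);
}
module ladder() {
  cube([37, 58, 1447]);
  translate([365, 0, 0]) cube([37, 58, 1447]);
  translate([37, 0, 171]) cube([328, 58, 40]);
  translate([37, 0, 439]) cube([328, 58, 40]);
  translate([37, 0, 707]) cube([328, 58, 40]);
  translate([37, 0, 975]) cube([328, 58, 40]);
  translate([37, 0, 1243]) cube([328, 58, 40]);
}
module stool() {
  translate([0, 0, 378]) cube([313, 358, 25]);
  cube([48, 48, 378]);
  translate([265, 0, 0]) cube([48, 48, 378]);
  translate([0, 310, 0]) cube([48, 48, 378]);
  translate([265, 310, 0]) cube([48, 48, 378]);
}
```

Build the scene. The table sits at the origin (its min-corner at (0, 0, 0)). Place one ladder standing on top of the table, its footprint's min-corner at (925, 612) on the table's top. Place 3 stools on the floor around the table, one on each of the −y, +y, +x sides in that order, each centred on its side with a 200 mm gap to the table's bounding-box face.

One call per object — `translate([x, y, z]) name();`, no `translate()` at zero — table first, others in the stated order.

table();
translate([925, 612, 730]) ladder();
translate([534, -558, 0]) stool();
translate([534, 1104, 0]) stool();
translate([1581, 273, 0]) stool();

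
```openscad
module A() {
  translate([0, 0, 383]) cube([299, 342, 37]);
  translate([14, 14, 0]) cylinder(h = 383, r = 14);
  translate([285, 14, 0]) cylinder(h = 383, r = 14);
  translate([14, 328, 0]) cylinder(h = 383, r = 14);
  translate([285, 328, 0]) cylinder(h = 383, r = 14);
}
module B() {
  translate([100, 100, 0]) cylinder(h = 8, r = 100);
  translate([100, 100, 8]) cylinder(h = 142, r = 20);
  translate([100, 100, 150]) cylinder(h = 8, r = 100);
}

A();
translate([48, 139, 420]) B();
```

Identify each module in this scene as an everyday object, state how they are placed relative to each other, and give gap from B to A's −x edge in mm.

A is a stool. B is a spool. The spool is on top of the stool. The gap from the spool to the stool's −x edge is 48 mm.

The spool's min-x is at 48; the stool's min-x is 0; gap = 48 mm.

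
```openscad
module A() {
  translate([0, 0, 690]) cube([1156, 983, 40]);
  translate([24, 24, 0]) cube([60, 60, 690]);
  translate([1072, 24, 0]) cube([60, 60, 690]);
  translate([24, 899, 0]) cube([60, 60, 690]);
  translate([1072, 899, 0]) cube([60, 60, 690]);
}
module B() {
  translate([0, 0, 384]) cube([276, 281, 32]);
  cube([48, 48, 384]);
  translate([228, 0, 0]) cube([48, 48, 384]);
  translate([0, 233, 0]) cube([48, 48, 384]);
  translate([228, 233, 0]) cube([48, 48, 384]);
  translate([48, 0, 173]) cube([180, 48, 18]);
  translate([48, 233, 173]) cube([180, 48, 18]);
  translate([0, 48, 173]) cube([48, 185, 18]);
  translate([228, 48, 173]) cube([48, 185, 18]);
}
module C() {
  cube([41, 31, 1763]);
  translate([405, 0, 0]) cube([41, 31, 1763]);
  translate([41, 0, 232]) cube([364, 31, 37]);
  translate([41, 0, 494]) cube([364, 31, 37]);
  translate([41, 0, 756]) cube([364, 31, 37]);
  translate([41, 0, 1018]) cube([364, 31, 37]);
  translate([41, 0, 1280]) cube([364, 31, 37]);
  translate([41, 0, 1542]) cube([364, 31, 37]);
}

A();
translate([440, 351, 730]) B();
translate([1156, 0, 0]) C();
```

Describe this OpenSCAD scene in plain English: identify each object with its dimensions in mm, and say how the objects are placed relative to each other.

A is a table with a 1156×983 mm rectangular top, 40 mm thick, top surface at z = 730 mm, supported by four 60×60 mm square legs, each inset 24 mm from the nearest pair of top edges, running from the floor.

B is a four-legged stool. The seat is a 276×281×32 mm slab whose top surface is at z = 416 mm; four square legs, each 48×48 mm in cross-section, run from the floor (z = 0) to the underside of the seat, each flush with a corner of the seat. Four stretchers, 48 mm wide and 18 mm tall, connect adjacent legs with their undersides at z = 173 mm, each running between the inner faces of the legs it joins and aligned with the legs' outer faces on the other axis.

C is a straight ladder. Two 41×31 mm vertical rails, 1763 mm tall, stand 446 mm apart (outside-to-outside) with their front faces coplanar on the −y side. 6 rungs, each 31 mm deep and 37 mm tall, span between the inner faces of the rails, front faces flush with the rails. The lowest rung's underside is at z = 232 mm and rungs are spaced 262 mm apart (underside to underside).

The stool is on top of the table, centred. The ladder is against the table's +x side, with their −y faces flush.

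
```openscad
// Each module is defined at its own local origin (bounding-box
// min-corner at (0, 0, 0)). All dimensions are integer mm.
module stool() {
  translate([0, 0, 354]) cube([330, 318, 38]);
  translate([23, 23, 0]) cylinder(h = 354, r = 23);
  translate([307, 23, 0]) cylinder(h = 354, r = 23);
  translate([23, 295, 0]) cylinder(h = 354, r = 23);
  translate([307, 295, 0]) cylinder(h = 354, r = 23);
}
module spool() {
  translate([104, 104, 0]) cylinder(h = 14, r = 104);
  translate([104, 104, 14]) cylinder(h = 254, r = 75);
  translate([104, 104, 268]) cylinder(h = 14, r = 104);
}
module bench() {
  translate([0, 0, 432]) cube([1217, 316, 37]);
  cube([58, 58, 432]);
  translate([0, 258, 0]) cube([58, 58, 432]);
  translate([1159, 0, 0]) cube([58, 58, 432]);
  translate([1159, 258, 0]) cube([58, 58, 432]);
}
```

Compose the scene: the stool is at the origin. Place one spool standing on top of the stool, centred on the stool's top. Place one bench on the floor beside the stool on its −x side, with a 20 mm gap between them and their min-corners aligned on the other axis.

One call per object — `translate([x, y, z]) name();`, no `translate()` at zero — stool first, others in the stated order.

stool();
translate([61, 55, 392]) spool();
translate([-1237, 0, 0]) bench();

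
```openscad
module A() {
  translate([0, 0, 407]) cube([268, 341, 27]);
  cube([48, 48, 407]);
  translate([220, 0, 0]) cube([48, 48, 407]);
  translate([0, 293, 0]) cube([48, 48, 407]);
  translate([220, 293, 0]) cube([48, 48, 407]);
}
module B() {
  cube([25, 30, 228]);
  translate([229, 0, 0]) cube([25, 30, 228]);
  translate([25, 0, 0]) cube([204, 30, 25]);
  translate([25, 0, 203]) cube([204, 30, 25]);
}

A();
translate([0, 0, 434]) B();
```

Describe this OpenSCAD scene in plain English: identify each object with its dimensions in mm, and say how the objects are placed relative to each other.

A is a four-legged stool. The seat is 268×341 mm, 27 mm thick, top at z = 434 mm. It stands on four square legs, each 48×48 mm in cross-section, from z = 0 to the seat underside, each flush with a corner of the seat.

B is a picture frame with a 204×178 mm rectangular opening (x by z) and a uniform 25 mm border on every side. Frame depth is 30 mm along y. It is built from two vertical stiles running the full outside height and two horizontal rails spanning the gap between the stiles.

The picture frame is on top of the stool.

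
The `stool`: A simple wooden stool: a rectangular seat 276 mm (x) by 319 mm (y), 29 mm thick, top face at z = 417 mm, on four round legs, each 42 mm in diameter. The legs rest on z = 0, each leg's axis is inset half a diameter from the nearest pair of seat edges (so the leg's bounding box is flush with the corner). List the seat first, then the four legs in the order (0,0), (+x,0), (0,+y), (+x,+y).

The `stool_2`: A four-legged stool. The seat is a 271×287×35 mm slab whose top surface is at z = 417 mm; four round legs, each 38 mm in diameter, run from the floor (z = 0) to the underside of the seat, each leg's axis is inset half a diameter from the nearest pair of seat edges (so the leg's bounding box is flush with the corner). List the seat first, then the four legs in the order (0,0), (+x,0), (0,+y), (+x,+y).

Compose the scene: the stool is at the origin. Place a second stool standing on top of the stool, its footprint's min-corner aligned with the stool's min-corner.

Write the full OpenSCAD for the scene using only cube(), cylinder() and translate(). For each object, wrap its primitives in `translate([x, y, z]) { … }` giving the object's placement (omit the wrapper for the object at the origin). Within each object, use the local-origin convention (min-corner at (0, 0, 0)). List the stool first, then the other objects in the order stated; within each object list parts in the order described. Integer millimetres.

translate([0, 0, 388]) cube([276, 319, 29]);
translate([21, 21, 0]) cylinder(h = 388, r = 21);
translate([255, 21, 0]) cylinder(h = 388, r = 21);
translate([21, 298, 0]) cylinder(h = 388, r = 21);
translate([255, 298, 0]) cylinder(h = 388, r = 21);
translate([0, 0, 417]) {
  translate([0, 0, 382]) cube([271, 287, 35]);
  translate([19, 19, 0]) cylinder(h = 382, r = 19);
  translate([252, 19, 0]) cylinder(h = 382, r = 19);
  translate([19, 268, 0]) cylinder(h = 382, r = 19);
  translate([252, 268, 0]) cylinder(h = 382, r = 19);
}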